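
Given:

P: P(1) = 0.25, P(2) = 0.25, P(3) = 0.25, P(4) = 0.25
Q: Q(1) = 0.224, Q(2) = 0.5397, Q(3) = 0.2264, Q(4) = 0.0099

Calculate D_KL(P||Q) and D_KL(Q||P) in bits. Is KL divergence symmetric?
D_KL(P||Q) = 0.9624 bits, D_KL(Q||P) = 0.4852 bits. No, KL divergence is not symmetric.

D_KL(P||Q) = Σ P(x) log₂(P(x)/Q(x))

Computing term by term:
  P(1)·log₂(P(1)/Q(1)) = 0.25·log₂(0.25/0.224) = 0.03961
  P(2)·log₂(P(2)/Q(2)) = 0.25·log₂(0.25/0.5397) = -0.27756
  P(3)·log₂(P(3)/Q(3)) = 0.25·log₂(0.25/0.2264) = 0.03576
  P(4)·log₂(P(4)/Q(4)) = 0.25·log₂(0.25/0.0099) = 1.16459

D_KL(P||Q) = 0.03961 - 0.27756 + 0.03576 + 1.16459 = 0.96240 ≈ 0.9624 bits

D_KL(Q||P) = Σ Q(x) log₂(Q(x)/P(x))

Computing term by term:
  Q(1)·log₂(Q(1)/P(1)) = 0.224·log₂(0.224/0.25) = -0.03549
  Q(2)·log₂(Q(2)/P(2)) = 0.5397·log₂(0.5397/0.25) = 0.59919
  Q(3)·log₂(Q(3)/P(3)) = 0.2264·log₂(0.2264/0.25) = -0.03239
  Q(4)·log₂(Q(4)/P(4)) = 0.0099·log₂(0.0099/0.25) = -0.04612

D_KL(Q||P) = -0.03549 + 0.59919 - 0.03239 - 0.04612 = 0.48519 ≈ 0.4852 bits

These are NOT equal (difference: 0.4772 bits). KL divergence is asymmetric: D_KL(P||Q) ≠ D_KL(Q||P) in general.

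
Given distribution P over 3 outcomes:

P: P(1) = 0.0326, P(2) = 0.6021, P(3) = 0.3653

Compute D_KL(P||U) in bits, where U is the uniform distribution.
0.4525 bits

U(i) = 1/3 for all i

D_KL(P||U) = Σ P(x) log₂(P(x) / (1/3))
           = Σ P(x) log₂(P(x)) + log₂(3)
           = log₂(3) - H(P)

H(P) = -Σ P(x) log₂(P(x)):
  -P(1)·log₂(P(1)) = -(0.0326)·log₂(0.0326) = 0.16101
  -P(2)·log₂(P(2)) = -(0.6021)·log₂(0.6021) = 0.44069
  -P(3)·log₂(P(3)) = -(0.3653)·log₂(0.3653) = 0.53072
H(P) = 0.16101 + 0.44069 + 0.53072 = 1.13242 bits

log₂(3) = 1.58496 bits

D_KL(P||U) = 1.58496 - 1.13242 = 0.45254 ≈ 0.4525 bits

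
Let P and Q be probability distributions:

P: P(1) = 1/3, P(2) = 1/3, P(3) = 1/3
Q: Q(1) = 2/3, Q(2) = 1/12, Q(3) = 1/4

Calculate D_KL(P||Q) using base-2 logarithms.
0.4717 bits

D_KL(P||Q) = Σ P(x) log₂(P(x)/Q(x))

Computing term by term:
  P(1)·log₂(P(1)/Q(1)) = (1/3)·log₂((1/3)/(2/3)) = -0.33333
  P(2)·log₂(P(2)/Q(2)) = (1/3)·log₂((1/3)/(1/12)) = 0.66667
  P(3)·log₂(P(3)/Q(3)) = (1/3)·log₂((1/3)/(1/4)) = 0.13835

D_KL(P||Q) = -0.33333 + 0.66667 + 0.13835 = 0.47169 ≈ 0.4717 bits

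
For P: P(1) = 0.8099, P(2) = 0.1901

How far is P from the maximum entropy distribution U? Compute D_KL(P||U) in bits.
0.2983 bits

U(i) = 1/2 for all i

D_KL(P||U) = Σ P(x) log₂(P(x) / (1/2))
           = Σ P(x) log₂(P(x)) + log₂(2)
           = log₂(2) - H(P)

H(P) = -Σ P(x) log₂(P(x)):
  -P(1)·log₂(P(1)) = -(0.8099)·log₂(0.8099) = 0.24636
  -P(2)·log₂(P(2)) = -(0.1901)·log₂(0.1901) = 0.45532
H(P) = 0.24636 + 0.45532 = 0.70168 bits

log₂(2) = 1.00000 bits

D_KL(P||U) = 1.00000 - 0.70168 = 0.29832 ≈ 0.2983 bits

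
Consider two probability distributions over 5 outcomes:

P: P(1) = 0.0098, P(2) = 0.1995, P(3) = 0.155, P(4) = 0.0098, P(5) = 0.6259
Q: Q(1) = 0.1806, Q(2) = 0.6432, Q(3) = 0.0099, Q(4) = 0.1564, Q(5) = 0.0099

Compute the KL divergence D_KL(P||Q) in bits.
3.9422 bits

D_KL(P||Q) = Σ P(x) log₂(P(x)/Q(x))

Computing term by term:
  P(1)·log₂(P(1)/Q(1)) = 0.0098·log₂(0.0098/0.1806) = -0.04120
  P(2)·log₂(P(2)/Q(2)) = 0.1995·log₂(0.1995/0.6432) = -0.33693
  P(3)·log₂(P(3)/Q(3)) = 0.155·log₂(0.155/0.0099) = 0.61515
  P(4)·log₂(P(4)/Q(4)) = 0.0098·log₂(0.0098/0.1564) = -0.03916
  P(5)·log₂(P(5)/Q(5)) = 0.6259·log₂(0.6259/0.0099) = 3.74436

D_KL(P||Q) = -0.04120 - 0.33693 + 0.61515 - 0.03916 + 3.74436 = 3.94222 ≈ 3.9422 bits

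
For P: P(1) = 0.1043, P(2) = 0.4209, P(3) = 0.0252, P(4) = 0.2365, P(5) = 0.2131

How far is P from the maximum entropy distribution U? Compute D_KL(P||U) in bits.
0.3553 bits

U(i) = 1/5 for all i

D_KL(P||U) = Σ P(x) log₂(P(x) / (1/5))
           = Σ P(x) log₂(P(x)) + log₂(5)
           = log₂(5) - H(P)

H(P) = -Σ P(x) log₂(P(x)):
  -P(1)·log₂(P(1)) = -(0.1043)·log₂(0.1043) = 0.34014
  -P(2)·log₂(P(2)) = -(0.4209)·log₂(0.4209) = 0.52547
  -P(3)·log₂(P(3)) = -(0.0252)·log₂(0.0252) = 0.13382
  -P(4)·log₂(P(4)) = -(0.2365)·log₂(0.2365) = 0.49194
  -P(5)·log₂(P(5)) = -(0.2131)·log₂(0.2131) = 0.47530
H(P) = 0.34014 + 0.52547 + 0.13382 + 0.49194 + 0.47530 = 1.96667 bits

log₂(5) = 2.32193 bits

D_KL(P||U) = 2.32193 - 1.96667 = 0.35526 ≈ 0.3553 bits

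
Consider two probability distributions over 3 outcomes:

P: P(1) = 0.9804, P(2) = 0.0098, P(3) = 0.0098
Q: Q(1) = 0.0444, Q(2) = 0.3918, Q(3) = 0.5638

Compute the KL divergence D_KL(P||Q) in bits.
4.2678 bits

D_KL(P||Q) = Σ P(x) log₂(P(x)/Q(x))

Computing term by term:
  P(1)·log₂(P(1)/Q(1)) = 0.9804·log₂(0.9804/0.0444) = 4.37723
  P(2)·log₂(P(2)/Q(2)) = 0.0098·log₂(0.0098/0.3918) = -0.05215
  P(3)·log₂(P(3)/Q(3)) = 0.0098·log₂(0.0098/0.5638) = -0.05729

D_KL(P||Q) = 4.37723 - 0.05215 - 0.05729 = 4.26779 ≈ 4.2678 bits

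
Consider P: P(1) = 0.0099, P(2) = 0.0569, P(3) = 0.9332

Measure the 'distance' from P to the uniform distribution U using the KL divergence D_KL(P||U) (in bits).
1.1907 bits

U(i) = 1/3 for all i

D_KL(P||U) = Σ P(x) log₂(P(x) / (1/3))
           = Σ P(x) log₂(P(x)) + log₂(3)
           = log₂(3) - H(P)

H(P) = -Σ P(x) log₂(P(x)):
  -P(1)·log₂(P(1)) = -(0.0099)·log₂(0.0099) = 0.06592
  -P(2)·log₂(P(2)) = -(0.0569)·log₂(0.0569) = 0.23531
  -P(3)·log₂(P(3)) = -(0.9332)·log₂(0.9332) = 0.09308
H(P) = 0.06592 + 0.23531 + 0.09308 = 0.39431 bits

log₂(3) = 1.58496 bits

D_KL(P||U) = 1.58496 - 0.39431 = 1.19065 ≈ 1.1907 bits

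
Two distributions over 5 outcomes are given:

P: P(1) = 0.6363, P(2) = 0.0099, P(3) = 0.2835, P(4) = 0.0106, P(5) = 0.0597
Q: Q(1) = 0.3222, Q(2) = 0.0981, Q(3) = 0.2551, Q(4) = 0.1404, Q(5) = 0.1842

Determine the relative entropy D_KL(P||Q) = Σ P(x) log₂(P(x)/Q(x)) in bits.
0.4986 bits

D_KL(P||Q) = Σ P(x) log₂(P(x)/Q(x))

Computing term by term:
  P(1)·log₂(P(1)/Q(1)) = 0.6363·log₂(0.6363/0.3222) = 0.62469
  P(2)·log₂(P(2)/Q(2)) = 0.0099·log₂(0.0099/0.0981) = -0.03276
  P(3)·log₂(P(3)/Q(3)) = 0.2835·log₂(0.2835/0.2551) = 0.04317
  P(4)·log₂(P(4)/Q(4)) = 0.0106·log₂(0.0106/0.1404) = -0.03951
  P(5)·log₂(P(5)/Q(5)) = 0.0597·log₂(0.0597/0.1842) = -0.09704

D_KL(P||Q) = 0.62469 - 0.03276 + 0.04317 - 0.03951 - 0.09704 = 0.49855 ≈ 0.4986 bits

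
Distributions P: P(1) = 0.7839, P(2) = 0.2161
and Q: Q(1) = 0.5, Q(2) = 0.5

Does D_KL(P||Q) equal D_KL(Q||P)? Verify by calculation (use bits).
D_KL(P||Q) = 0.2470 bits, D_KL(Q||P) = 0.2807 bits. No — D_KL(P||Q) ≠ D_KL(Q||P) for this pair.

D_KL(P||Q) = Σ P(x) log₂(P(x)/Q(x))

Computing term by term:
  P(1)·log₂(P(1)/Q(1)) = 0.7839·log₂(0.7839/0.5) = 0.50855
  P(2)·log₂(P(2)/Q(2)) = 0.2161·log₂(0.2161/0.5) = -0.26153

D_KL(P||Q) = 0.50855 - 0.26153 = 0.24702 ≈ 0.2470 bits

D_KL(Q||P) = Σ Q(x) log₂(Q(x)/P(x))

Computing term by term:
  Q(1)·log₂(Q(1)/P(1)) = 0.5·log₂(0.5/0.7839) = -0.32437
  Q(2)·log₂(Q(2)/P(2)) = 0.5·log₂(0.5/0.2161) = 0.60511

D_KL(Q||P) = -0.32437 + 0.60511 = 0.28074 ≈ 0.2807 bits

These are NOT equal (difference: 0.0337 bits). KL divergence is asymmetric: D_KL(P||Q) ≠ D_KL(Q||P) in general.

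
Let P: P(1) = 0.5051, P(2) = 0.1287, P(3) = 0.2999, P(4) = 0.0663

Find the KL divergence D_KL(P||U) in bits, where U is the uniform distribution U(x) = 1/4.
0.3410 bits

U(i) = 1/4 for all i

D_KL(P||U) = Σ P(x) log₂(P(x) / (1/4))
           = Σ P(x) log₂(P(x)) + log₂(4)
           = log₂(4) - H(P)

H(P) = -Σ P(x) log₂(P(x)):
  -P(1)·log₂(P(1)) = -(0.5051)·log₂(0.5051) = 0.49770
  -P(2)·log₂(P(2)) = -(0.1287)·log₂(0.1287) = 0.38068
  -P(3)·log₂(P(3)) = -(0.2999)·log₂(0.2999) = 0.52106
  -P(4)·log₂(P(4)) = -(0.0663)·log₂(0.0663) = 0.25955
H(P) = 0.49770 + 0.38068 + 0.52106 + 0.25955 = 1.65899 bits

log₂(4) = 2.00000 bits

D_KL(P||U) = 2.00000 - 1.65899 = 0.34101 ≈ 0.3410 bits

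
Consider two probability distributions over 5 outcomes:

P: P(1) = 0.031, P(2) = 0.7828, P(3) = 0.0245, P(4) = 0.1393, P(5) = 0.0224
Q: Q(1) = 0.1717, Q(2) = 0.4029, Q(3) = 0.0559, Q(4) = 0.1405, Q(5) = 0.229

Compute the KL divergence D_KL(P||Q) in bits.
0.5675 bits

D_KL(P||Q) = Σ P(x) log₂(P(x)/Q(x))

Computing term by term:
  P(1)·log₂(P(1)/Q(1)) = 0.031·log₂(0.031/0.1717) = -0.07656
  P(2)·log₂(P(2)/Q(2)) = 0.7828·log₂(0.7828/0.4029) = 0.75010
  P(3)·log₂(P(3)/Q(3)) = 0.0245·log₂(0.0245/0.0559) = -0.02916
  P(4)·log₂(P(4)/Q(4)) = 0.1393·log₂(0.1393/0.1405) = -0.00172
  P(5)·log₂(P(5)/Q(5)) = 0.0224·log₂(0.0224/0.229) = -0.07512

D_KL(P||Q) = -0.07656 + 0.75010 - 0.02916 - 0.00172 - 0.07512 = 0.56754 ≈ 0.5675 bits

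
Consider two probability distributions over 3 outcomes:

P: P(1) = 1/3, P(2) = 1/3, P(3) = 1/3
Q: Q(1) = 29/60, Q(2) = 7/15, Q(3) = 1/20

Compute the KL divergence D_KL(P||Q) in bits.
0.5718 bits

D_KL(P||Q) = Σ P(x) log₂(P(x)/Q(x))

Computing term by term:
  P(1)·log₂(P(1)/Q(1)) = (1/3)·log₂((1/3)/(29/60)) = -0.17868
  P(2)·log₂(P(2)/Q(2)) = (1/3)·log₂((1/3)/(7/15)) = -0.16181
  P(3)·log₂(P(3)/Q(3)) = (1/3)·log₂((1/3)/(1/20)) = 0.91232

D_KL(P||Q) = -0.17868 - 0.16181 + 0.91232 = 0.57183 ≈ 0.5718 bits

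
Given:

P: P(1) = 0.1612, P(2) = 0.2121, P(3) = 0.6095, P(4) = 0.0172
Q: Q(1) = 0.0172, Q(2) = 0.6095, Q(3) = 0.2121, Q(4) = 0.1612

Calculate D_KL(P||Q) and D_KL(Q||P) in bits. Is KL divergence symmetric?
D_KL(P||Q) = 1.0701 bits, D_KL(Q||P) = 1.0701 bits. The two values coincide for this particular pair, but no — KL divergence is not symmetric in general.

D_KL(P||Q) = Σ P(x) log₂(P(x)/Q(x))

Computing term by term:
  P(1)·log₂(P(1)/Q(1)) = 0.1612·log₂(0.1612/0.0172) = 0.52041
  P(2)·log₂(P(2)/Q(2)) = 0.2121·log₂(0.2121/0.6095) = -0.32300
  P(3)·log₂(P(3)/Q(3)) = 0.6095·log₂(0.6095/0.2121) = 0.92820
  P(4)·log₂(P(4)/Q(4)) = 0.0172·log₂(0.0172/0.1612) = -0.05553

D_KL(P||Q) = 0.52041 - 0.32300 + 0.92820 - 0.05553 = 1.07008 ≈ 1.0701 bits

D_KL(Q||P) = Σ Q(x) log₂(Q(x)/P(x))

Computing term by term:
  Q(1)·log₂(Q(1)/P(1)) = 0.0172·log₂(0.0172/0.1612) = -0.05553
  Q(2)·log₂(Q(2)/P(2)) = 0.6095·log₂(0.6095/0.2121) = 0.92820
  Q(3)·log₂(Q(3)/P(3)) = 0.2121·log₂(0.2121/0.6095) = -0.32300
  Q(4)·log₂(Q(4)/P(4)) = 0.1612·log₂(0.1612/0.0172) = 0.52041

D_KL(Q||P) = -0.05553 + 0.92820 - 0.32300 + 0.52041 = 1.07008 ≈ 1.0701 bits

These ARE equal here. Q is P with outcomes relabeled (Q(1) = P(4), Q(2) = P(3), Q(3) = P(2), Q(4) = P(1)) by a relabeling that is its own inverse, so the two sums contain exactly the same terms in a different order. This is a special case — KL divergence is not symmetric in general: D_KL(P||Q) ≠ D_KL(Q||P) for most P, Q.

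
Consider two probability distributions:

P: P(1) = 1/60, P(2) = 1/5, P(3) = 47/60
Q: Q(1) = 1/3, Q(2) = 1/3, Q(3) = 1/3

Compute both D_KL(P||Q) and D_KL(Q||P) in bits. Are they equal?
D_KL(P||Q) = 0.7462 bits, D_KL(Q||P) = 1.2754 bits. No, they are not equal.

D_KL(P||Q) = Σ P(x) log₂(P(x)/Q(x))

Computing term by term:
  P(1)·log₂(P(1)/Q(1)) = (1/60)·log₂((1/60)/(1/3)) = -0.07203
  P(2)·log₂(P(2)/Q(2)) = (1/5)·log₂((1/5)/(1/3)) = -0.14739
  P(3)·log₂(P(3)/Q(3)) = (47/60)·log₂((47/60)/(1/3)) = 0.96558

D_KL(P||Q) = -0.07203 - 0.14739 + 0.96558 = 0.74616 ≈ 0.7462 bits

D_KL(Q||P) = Σ Q(x) log₂(Q(x)/P(x))

Computing term by term:
  Q(1)·log₂(Q(1)/P(1)) = (1/3)·log₂((1/3)/(1/60)) = 1.44064
  Q(2)·log₂(Q(2)/P(2)) = (1/3)·log₂((1/3)/(1/5)) = 0.24566
  Q(3)·log₂(Q(3)/P(3)) = (1/3)·log₂((1/3)/(47/60)) = -0.41089

D_KL(Q||P) = 1.44064 + 0.24566 - 0.41089 = 1.27541 ≈ 1.2754 bits

These are NOT equal (difference: 0.5292 bits). KL divergence is asymmetric: D_KL(P||Q) ≠ D_KL(Q||P) in general.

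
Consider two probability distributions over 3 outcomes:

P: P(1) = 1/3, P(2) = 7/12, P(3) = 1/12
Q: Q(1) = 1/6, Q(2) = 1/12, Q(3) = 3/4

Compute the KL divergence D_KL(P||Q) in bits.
1.7068 bits

D_KL(P||Q) = Σ P(x) log₂(P(x)/Q(x))

Computing term by term:
  P(1)·log₂(P(1)/Q(1)) = (1/3)·log₂((1/3)/(1/6)) = 0.33333
  P(2)·log₂(P(2)/Q(2)) = (7/12)·log₂((7/12)/(1/12)) = 1.63762
  P(3)·log₂(P(3)/Q(3)) = (1/12)·log₂((1/12)/(3/4)) = -0.26416

D_KL(P||Q) = 0.33333 + 1.63762 - 0.26416 = 1.70679 ≈ 1.7068 bits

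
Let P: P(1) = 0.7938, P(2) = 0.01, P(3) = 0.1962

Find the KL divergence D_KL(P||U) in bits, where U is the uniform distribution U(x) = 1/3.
0.7931 bits

U(i) = 1/3 for all i

D_KL(P||U) = Σ P(x) log₂(P(x) / (1/3))
           = Σ P(x) log₂(P(x)) + log₂(3)
           = log₂(3) - H(P)

H(P) = -Σ P(x) log₂(P(x)):
  -P(1)·log₂(P(1)) = -(0.7938)·log₂(0.7938) = 0.26446
  -P(2)·log₂(P(2)) = -(0.01)·log₂(0.01) = 0.06644
  -P(3)·log₂(P(3)) = -(0.1962)·log₂(0.1962) = 0.46099
H(P) = 0.26446 + 0.06644 + 0.46099 = 0.79189 bits

log₂(3) = 1.58496 bits

D_KL(P||U) = 1.58496 - 0.79189 = 0.79307 ≈ 0.7931 bits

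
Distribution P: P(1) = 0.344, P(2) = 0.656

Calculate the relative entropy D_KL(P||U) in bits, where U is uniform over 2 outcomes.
0.0714 bits

U(i) = 1/2 for all i

D_KL(P||U) = Σ P(x) log₂(P(x) / (1/2))
           = Σ P(x) log₂(P(x)) + log₂(2)
           = log₂(2) - H(P)

H(P) = -Σ P(x) log₂(P(x)):
  -P(1)·log₂(P(1)) = -(0.344)·log₂(0.344) = 0.52959
  -P(2)·log₂(P(2)) = -(0.656)·log₂(0.656) = 0.39900
H(P) = 0.52959 + 0.39900 = 0.92859 bits

log₂(2) = 1.00000 bits

D_KL(P||U) = 1.00000 - 0.92859 = 0.07141 ≈ 0.0714 bits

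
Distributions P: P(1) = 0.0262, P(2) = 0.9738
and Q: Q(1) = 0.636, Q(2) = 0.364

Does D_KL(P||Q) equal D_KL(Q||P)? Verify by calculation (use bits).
D_KL(P||Q) = 1.2619 bits, D_KL(Q||P) = 2.4097 bits. No — D_KL(P||Q) ≠ D_KL(Q||P) for this pair.

D_KL(P||Q) = Σ P(x) log₂(P(x)/Q(x))

Computing term by term:
  P(1)·log₂(P(1)/Q(1)) = 0.0262·log₂(0.0262/0.636) = -0.12056
  P(2)·log₂(P(2)/Q(2)) = 0.9738·log₂(0.9738/0.364) = 1.38249

D_KL(P||Q) = -0.12056 + 1.38249 = 1.26193 ≈ 1.2619 bits

D_KL(Q||P) = Σ Q(x) log₂(Q(x)/P(x))

Computing term by term:
  Q(1)·log₂(Q(1)/P(1)) = 0.636·log₂(0.636/0.0262) = 2.92648
  Q(2)·log₂(Q(2)/P(2)) = 0.364·log₂(0.364/0.9738) = -0.51677

D_KL(Q||P) = 2.92648 - 0.51677 = 2.40971 ≈ 2.4097 bits

These are NOT equal (difference: 1.1478 bits). KL divergence is asymmetric: D_KL(P||Q) ≠ D_KL(Q||P) in general.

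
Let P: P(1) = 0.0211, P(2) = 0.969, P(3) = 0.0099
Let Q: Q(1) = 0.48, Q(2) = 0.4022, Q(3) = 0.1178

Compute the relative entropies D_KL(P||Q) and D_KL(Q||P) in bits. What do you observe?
D_KL(P||Q) = 1.0988 bits, D_KL(Q||P) = 2.0744 bits. The two directions give different values (D_KL(Q||P) exceeds D_KL(P||Q) by 0.9756 bits): KL divergence is asymmetric.

D_KL(P||Q) = Σ P(x) log₂(P(x)/Q(x))

Computing term by term:
  P(1)·log₂(P(1)/Q(1)) = 0.0211·log₂(0.0211/0.48) = -0.09511
  P(2)·log₂(P(2)/Q(2)) = 0.969·log₂(0.969/0.4022) = 1.22926
  P(3)·log₂(P(3)/Q(3)) = 0.0099·log₂(0.0099/0.1178) = -0.03537

D_KL(P||Q) = -0.09511 + 1.22926 - 0.03537 = 1.09878 ≈ 1.0988 bits

D_KL(Q||P) = Σ Q(x) log₂(Q(x)/P(x))

Computing term by term:
  Q(1)·log₂(Q(1)/P(1)) = 0.48·log₂(0.48/0.0211) = 2.16371
  Q(2)·log₂(Q(2)/P(2)) = 0.4022·log₂(0.4022/0.969) = -0.51022
  Q(3)·log₂(Q(3)/P(3)) = 0.1178·log₂(0.1178/0.0099) = 0.42087

D_KL(Q||P) = 2.16371 - 0.51022 + 0.42087 = 2.07436 ≈ 2.0744 bits

These are NOT equal (difference: 0.9756 bits). KL divergence is asymmetric: D_KL(P||Q) ≠ D_KL(Q||P) in general.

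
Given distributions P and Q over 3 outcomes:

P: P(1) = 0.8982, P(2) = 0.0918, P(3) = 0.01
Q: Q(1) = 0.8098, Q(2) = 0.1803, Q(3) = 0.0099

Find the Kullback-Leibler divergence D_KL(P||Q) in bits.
0.0450 bits

D_KL(P||Q) = Σ P(x) log₂(P(x)/Q(x))

Computing term by term:
  P(1)·log₂(P(1)/Q(1)) = 0.8982·log₂(0.8982/0.8098) = 0.13425
  P(2)·log₂(P(2)/Q(2)) = 0.0918·log₂(0.0918/0.1803) = -0.08940
  P(3)·log₂(P(3)/Q(3)) = 0.01·log₂(0.01/0.0099) = 0.00014

D_KL(P||Q) = 0.13425 - 0.08940 + 0.00014 = 0.04499 ≈ 0.0450 bits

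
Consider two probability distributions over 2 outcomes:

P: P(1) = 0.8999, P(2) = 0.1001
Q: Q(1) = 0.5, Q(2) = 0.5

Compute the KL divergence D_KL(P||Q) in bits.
0.5307 bits

D_KL(P||Q) = Σ P(x) log₂(P(x)/Q(x))

Computing term by term:
  P(1)·log₂(P(1)/Q(1)) = 0.8999·log₂(0.8999/0.5) = 0.76297
  P(2)·log₂(P(2)/Q(2)) = 0.1001·log₂(0.1001/0.5) = -0.23228

D_KL(P||Q) = 0.76297 - 0.23228 = 0.53069 ≈ 0.5307 bits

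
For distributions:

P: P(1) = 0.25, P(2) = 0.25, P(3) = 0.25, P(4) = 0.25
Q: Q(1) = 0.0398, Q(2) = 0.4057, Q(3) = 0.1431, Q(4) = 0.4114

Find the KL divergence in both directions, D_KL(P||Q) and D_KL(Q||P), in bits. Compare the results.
D_KL(P||Q) = 0.5097 bits, D_KL(Q||P) = 0.3583 bits. D_KL(P||Q) is larger than D_KL(Q||P) by 0.1514 bits; the two directions differ.

D_KL(P||Q) = Σ P(x) log₂(P(x)/Q(x))

Computing term by term:
  P(1)·log₂(P(1)/Q(1)) = 0.25·log₂(0.25/0.0398) = 0.66277
  P(2)·log₂(P(2)/Q(2)) = 0.25·log₂(0.25/0.4057) = -0.17462
  P(3)·log₂(P(3)/Q(3)) = 0.25·log₂(0.25/0.1431) = 0.20123
  P(4)·log₂(P(4)/Q(4)) = 0.25·log₂(0.25/0.4114) = -0.17965

D_KL(P||Q) = 0.66277 - 0.17462 + 0.20123 - 0.17965 = 0.50973 ≈ 0.5097 bits

D_KL(Q||P) = Σ Q(x) log₂(Q(x)/P(x))

Computing term by term:
  Q(1)·log₂(Q(1)/P(1)) = 0.0398·log₂(0.0398/0.25) = -0.10551
  Q(2)·log₂(Q(2)/P(2)) = 0.4057·log₂(0.4057/0.25) = 0.28338
  Q(3)·log₂(Q(3)/P(3)) = 0.1431·log₂(0.1431/0.25) = -0.11518
  Q(4)·log₂(Q(4)/P(4)) = 0.4114·log₂(0.4114/0.25) = 0.29564

D_KL(Q||P) = -0.10551 + 0.28338 - 0.11518 + 0.29564 = 0.35833 ≈ 0.3583 bits

These are NOT equal (difference: 0.1514 bits). KL divergence is asymmetric: D_KL(P||Q) ≠ D_KL(Q||P) in general.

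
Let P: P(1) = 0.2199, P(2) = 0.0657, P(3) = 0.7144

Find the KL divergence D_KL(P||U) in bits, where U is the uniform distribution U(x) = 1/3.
0.4998 bits

U(i) = 1/3 for all i

D_KL(P||U) = Σ P(x) log₂(P(x) / (1/3))
           = Σ P(x) log₂(P(x)) + log₂(3)
           = log₂(3) - H(P)

H(P) = -Σ P(x) log₂(P(x)):
  -P(1)·log₂(P(1)) = -(0.2199)·log₂(0.2199) = 0.48050
  -P(2)·log₂(P(2)) = -(0.0657)·log₂(0.0657) = 0.25807
  -P(3)·log₂(P(3)) = -(0.7144)·log₂(0.7144) = 0.34662
H(P) = 0.48050 + 0.25807 + 0.34662 = 1.08519 bits

log₂(3) = 1.58496 bits

D_KL(P||U) = 1.58496 - 1.08519 = 0.49977 ≈ 0.4998 bits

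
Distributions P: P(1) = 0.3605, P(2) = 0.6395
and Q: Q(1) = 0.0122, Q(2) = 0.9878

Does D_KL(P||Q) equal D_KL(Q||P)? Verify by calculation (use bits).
D_KL(P||Q) = 1.3599 bits, D_KL(Q||P) = 0.5600 bits. No — D_KL(P||Q) ≠ D_KL(Q||P) for this pair.

D_KL(P||Q) = Σ P(x) log₂(P(x)/Q(x))

Computing term by term:
  P(1)·log₂(P(1)/Q(1)) = 0.3605·log₂(0.3605/0.0122) = 1.76106
  P(2)·log₂(P(2)/Q(2)) = 0.6395·log₂(0.6395/0.9878) = -0.40114

D_KL(P||Q) = 1.76106 - 0.40114 = 1.35992 ≈ 1.3599 bits

D_KL(Q||P) = Σ Q(x) log₂(Q(x)/P(x))

Computing term by term:
  Q(1)·log₂(Q(1)/P(1)) = 0.0122·log₂(0.0122/0.3605) = -0.05960
  Q(2)·log₂(Q(2)/P(2)) = 0.9878·log₂(0.9878/0.6395) = 0.61962

D_KL(Q||P) = -0.05960 + 0.61962 = 0.56002 ≈ 0.5600 bits

These are NOT equal (difference: 0.7999 bits). KL divergence is asymmetric: D_KL(P||Q) ≠ D_KL(Q||P) in general.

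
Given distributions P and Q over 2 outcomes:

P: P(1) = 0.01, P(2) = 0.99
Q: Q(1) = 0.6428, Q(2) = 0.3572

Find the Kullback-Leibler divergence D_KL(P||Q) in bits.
1.3959 bits

D_KL(P||Q) = Σ P(x) log₂(P(x)/Q(x))

Computing term by term:
  P(1)·log₂(P(1)/Q(1)) = 0.01·log₂(0.01/0.6428) = -0.06006
  P(2)·log₂(P(2)/Q(2)) = 0.99·log₂(0.99/0.3572) = 1.45599

D_KL(P||Q) = -0.06006 + 1.45599 = 1.39593 ≈ 1.3959 bits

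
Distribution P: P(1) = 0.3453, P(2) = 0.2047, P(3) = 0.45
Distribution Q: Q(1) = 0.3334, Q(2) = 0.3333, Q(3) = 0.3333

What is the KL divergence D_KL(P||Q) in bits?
0.0684 bits

D_KL(P||Q) = Σ P(x) log₂(P(x)/Q(x))

Computing term by term:
  P(1)·log₂(P(1)/Q(1)) = 0.3453·log₂(0.3453/0.3334) = 0.01747
  P(2)·log₂(P(2)/Q(2)) = 0.2047·log₂(0.2047/0.3333) = -0.14397
  P(3)·log₂(P(3)/Q(3)) = 0.45·log₂(0.45/0.3333) = 0.19490

D_KL(P||Q) = 0.01747 - 0.14397 + 0.19490 = 0.06840 ≈ 0.0684 bits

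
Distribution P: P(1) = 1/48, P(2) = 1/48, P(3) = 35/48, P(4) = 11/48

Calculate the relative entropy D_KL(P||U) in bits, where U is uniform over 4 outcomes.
0.9479 bits

U(i) = 1/4 for all i

D_KL(P||U) = Σ P(x) log₂(P(x) / (1/4))
           = Σ P(x) log₂(P(x)) + log₂(4)
           = log₂(4) - H(P)

H(P) = -Σ P(x) log₂(P(x)):
  -P(1)·log₂(P(1)) = -(1/48)·log₂(1/48) = 0.11635
  -P(2)·log₂(P(2)) = -(1/48)·log₂(1/48) = 0.11635
  -P(3)·log₂(P(3)) = -(35/48)·log₂(35/48) = 0.33227
  -P(4)·log₂(P(4)) = -(11/48)·log₂(11/48) = 0.48710
H(P) = 0.11635 + 0.11635 + 0.33227 + 0.48710 = 1.05207 bits

log₂(4) = 2.00000 bits

D_KL(P||U) = 2.00000 - 1.05207 = 0.94793 ≈ 0.9479 bits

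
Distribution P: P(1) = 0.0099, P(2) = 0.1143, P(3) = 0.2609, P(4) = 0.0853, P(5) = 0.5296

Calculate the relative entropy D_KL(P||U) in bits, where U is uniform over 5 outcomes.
0.6040 bits

U(i) = 1/5 for all i

D_KL(P||U) = Σ P(x) log₂(P(x) / (1/5))
           = Σ P(x) log₂(P(x)) + log₂(5)
           = log₂(5) - H(P)

H(P) = -Σ P(x) log₂(P(x)):
  -P(1)·log₂(P(1)) = -(0.0099)·log₂(0.0099) = 0.06592
  -P(2)·log₂(P(2)) = -(0.1143)·log₂(0.1143) = 0.35766
  -P(3)·log₂(P(3)) = -(0.2609)·log₂(0.2609) = 0.50574
  -P(4)·log₂(P(4)) = -(0.0853)·log₂(0.0853) = 0.30293
  -P(5)·log₂(P(5)) = -(0.5296)·log₂(0.5296) = 0.48566
H(P) = 0.06592 + 0.35766 + 0.50574 + 0.30293 + 0.48566 = 1.71791 bits

log₂(5) = 2.32193 bits

D_KL(P||U) = 2.32193 - 1.71791 = 0.60402 ≈ 0.6040 bits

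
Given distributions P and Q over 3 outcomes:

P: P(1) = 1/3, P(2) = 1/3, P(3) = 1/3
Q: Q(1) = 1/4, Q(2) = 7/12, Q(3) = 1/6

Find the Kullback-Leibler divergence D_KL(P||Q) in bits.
0.2026 bits

D_KL(P||Q) = Σ P(x) log₂(P(x)/Q(x))

Computing term by term:
  P(1)·log₂(P(1)/Q(1)) = (1/3)·log₂((1/3)/(1/4)) = 0.13835
  P(2)·log₂(P(2)/Q(2)) = (1/3)·log₂((1/3)/(7/12)) = -0.26912
  P(3)·log₂(P(3)/Q(3)) = (1/3)·log₂((1/3)/(1/6)) = 0.33333

D_KL(P||Q) = 0.13835 - 0.26912 + 0.33333 = 0.20256 ≈ 0.2026 bits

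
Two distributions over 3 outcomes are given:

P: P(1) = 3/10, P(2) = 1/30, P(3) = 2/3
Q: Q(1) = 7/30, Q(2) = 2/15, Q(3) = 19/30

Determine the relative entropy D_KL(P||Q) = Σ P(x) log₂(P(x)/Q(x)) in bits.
0.0914 bits

D_KL(P||Q) = Σ P(x) log₂(P(x)/Q(x))

Computing term by term:
  P(1)·log₂(P(1)/Q(1)) = (3/10)·log₂((3/10)/(7/30)) = 0.10877
  P(2)·log₂(P(2)/Q(2)) = (1/30)·log₂((1/30)/(2/15)) = -0.06667
  P(3)·log₂(P(3)/Q(3)) = (2/3)·log₂((2/3)/(19/30)) = 0.04933

D_KL(P||Q) = 0.10877 - 0.06667 + 0.04933 = 0.09143 ≈ 0.0914 bits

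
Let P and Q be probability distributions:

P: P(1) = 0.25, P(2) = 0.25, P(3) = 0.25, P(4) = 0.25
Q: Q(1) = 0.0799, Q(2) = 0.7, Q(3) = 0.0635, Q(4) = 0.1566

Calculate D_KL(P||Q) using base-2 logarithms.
0.7030 bits

D_KL(P||Q) = Σ P(x) log₂(P(x)/Q(x))

Computing term by term:
  P(1)·log₂(P(1)/Q(1)) = 0.25·log₂(0.25/0.0799) = 0.41142
  P(2)·log₂(P(2)/Q(2)) = 0.25·log₂(0.25/0.7) = -0.37136
  P(3)·log₂(P(3)/Q(3)) = 0.25·log₂(0.25/0.0635) = 0.49427
  P(4)·log₂(P(4)/Q(4)) = 0.25·log₂(0.25/0.1566) = 0.16871

D_KL(P||Q) = 0.41142 - 0.37136 + 0.49427 + 0.16871 = 0.70304 ≈ 0.7030 bits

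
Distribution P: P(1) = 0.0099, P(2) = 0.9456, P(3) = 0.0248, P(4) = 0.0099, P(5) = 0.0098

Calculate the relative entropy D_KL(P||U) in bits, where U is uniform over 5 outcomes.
1.9161 bits

U(i) = 1/5 for all i

D_KL(P||U) = Σ P(x) log₂(P(x) / (1/5))
           = Σ P(x) log₂(P(x)) + log₂(5)
           = log₂(5) - H(P)

H(P) = -Σ P(x) log₂(P(x)):
  -P(1)·log₂(P(1)) = -(0.0099)·log₂(0.0099) = 0.06592
  -P(2)·log₂(P(2)) = -(0.9456)·log₂(0.9456) = 0.07631
  -P(3)·log₂(P(3)) = -(0.0248)·log₂(0.0248) = 0.13227
  -P(4)·log₂(P(4)) = -(0.0099)·log₂(0.0099) = 0.06592
  -P(5)·log₂(P(5)) = -(0.0098)·log₂(0.0098) = 0.06540
H(P) = 0.06592 + 0.07631 + 0.13227 + 0.06592 + 0.06540 = 0.40582 bits

log₂(5) = 2.32193 bits

D_KL(P||U) = 2.32193 - 0.40582 = 1.91611 ≈ 1.9161 bits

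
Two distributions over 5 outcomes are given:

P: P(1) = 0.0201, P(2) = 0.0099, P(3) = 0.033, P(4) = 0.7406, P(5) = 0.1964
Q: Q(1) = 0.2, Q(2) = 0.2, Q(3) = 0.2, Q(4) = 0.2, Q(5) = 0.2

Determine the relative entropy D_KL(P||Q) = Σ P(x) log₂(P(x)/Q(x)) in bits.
1.1983 bits

D_KL(P||Q) = Σ P(x) log₂(P(x)/Q(x))

Computing term by term:
  P(1)·log₂(P(1)/Q(1)) = 0.0201·log₂(0.0201/0.2) = -0.06663
  P(2)·log₂(P(2)/Q(2)) = 0.0099·log₂(0.0099/0.2) = -0.04293
  P(3)·log₂(P(3)/Q(3)) = 0.033·log₂(0.033/0.2) = -0.08578
  P(4)·log₂(P(4)/Q(4)) = 0.7406·log₂(0.7406/0.2) = 1.39877
  P(5)·log₂(P(5)/Q(5)) = 0.1964·log₂(0.1964/0.2) = -0.00515

D_KL(P||Q) = -0.06663 - 0.04293 - 0.08578 + 1.39877 - 0.00515 = 1.19828 ≈ 1.1983 bits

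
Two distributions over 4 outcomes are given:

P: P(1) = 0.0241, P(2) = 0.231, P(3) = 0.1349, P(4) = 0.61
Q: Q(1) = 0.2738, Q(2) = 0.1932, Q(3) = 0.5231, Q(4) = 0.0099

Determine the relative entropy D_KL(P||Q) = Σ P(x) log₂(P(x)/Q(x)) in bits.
3.3379 bits

D_KL(P||Q) = Σ P(x) log₂(P(x)/Q(x))

Computing term by term:
  P(1)·log₂(P(1)/Q(1)) = 0.0241·log₂(0.0241/0.2738) = -0.08450
  P(2)·log₂(P(2)/Q(2)) = 0.231·log₂(0.231/0.1932) = 0.05955
  P(3)·log₂(P(3)/Q(3)) = 0.1349·log₂(0.1349/0.5231) = -0.26376
  P(4)·log₂(P(4)/Q(4)) = 0.61·log₂(0.61/0.0099) = 3.62659

D_KL(P||Q) = -0.08450 + 0.05955 - 0.26376 + 3.62659 = 3.33788 ≈ 3.3379 bits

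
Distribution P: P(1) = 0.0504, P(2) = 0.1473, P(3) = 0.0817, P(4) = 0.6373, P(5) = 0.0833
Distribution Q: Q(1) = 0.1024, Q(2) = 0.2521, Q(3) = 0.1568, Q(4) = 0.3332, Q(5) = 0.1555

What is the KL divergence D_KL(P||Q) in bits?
0.2787 bits

D_KL(P||Q) = Σ P(x) log₂(P(x)/Q(x))

Computing term by term:
  P(1)·log₂(P(1)/Q(1)) = 0.0504·log₂(0.0504/0.1024) = -0.05155
  P(2)·log₂(P(2)/Q(2)) = 0.1473·log₂(0.1473/0.2521) = -0.11419
  P(3)·log₂(P(3)/Q(3)) = 0.0817·log₂(0.0817/0.1568) = -0.07684
  P(4)·log₂(P(4)/Q(4)) = 0.6373·log₂(0.6373/0.3332) = 0.59625
  P(5)·log₂(P(5)/Q(5)) = 0.0833·log₂(0.0833/0.1555) = -0.07501

D_KL(P||Q) = -0.05155 - 0.11419 - 0.07684 + 0.59625 - 0.07501 = 0.27866 ≈ 0.2787 bits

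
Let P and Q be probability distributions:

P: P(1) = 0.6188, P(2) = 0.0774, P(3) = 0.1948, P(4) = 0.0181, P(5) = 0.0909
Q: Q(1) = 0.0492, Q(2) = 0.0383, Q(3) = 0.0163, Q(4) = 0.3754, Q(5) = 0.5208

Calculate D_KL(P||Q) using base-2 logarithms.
2.7280 bits

D_KL(P||Q) = Σ P(x) log₂(P(x)/Q(x))

Computing term by term:
  P(1)·log₂(P(1)/Q(1)) = 0.6188·log₂(0.6188/0.0492) = 2.26032
  P(2)·log₂(P(2)/Q(2)) = 0.0774·log₂(0.0774/0.0383) = 0.07856
  P(3)·log₂(P(3)/Q(3)) = 0.1948·log₂(0.1948/0.0163) = 0.69720
  P(4)·log₂(P(4)/Q(4)) = 0.0181·log₂(0.0181/0.3754) = -0.07918
  P(5)·log₂(P(5)/Q(5)) = 0.0909·log₂(0.0909/0.5208) = -0.22892

D_KL(P||Q) = 2.26032 + 0.07856 + 0.69720 - 0.07918 - 0.22892 = 2.72798 ≈ 2.7280 bits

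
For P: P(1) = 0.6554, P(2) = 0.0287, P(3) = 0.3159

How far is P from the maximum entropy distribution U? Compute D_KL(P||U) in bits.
0.5133 bits

U(i) = 1/3 for all i

D_KL(P||U) = Σ P(x) log₂(P(x) / (1/3))
           = Σ P(x) log₂(P(x)) + log₂(3)
           = log₂(3) - H(P)

H(P) = -Σ P(x) log₂(P(x)):
  -P(1)·log₂(P(1)) = -(0.6554)·log₂(0.6554) = 0.39950
  -P(2)·log₂(P(2)) = -(0.0287)·log₂(0.0287) = 0.14702
  -P(3)·log₂(P(3)) = -(0.3159)·log₂(0.3159) = 0.52517
H(P) = 0.39950 + 0.14702 + 0.52517 = 1.07169 bits

log₂(3) = 1.58496 bits

D_KL(P||U) = 1.58496 - 1.07169 = 0.51327 ≈ 0.5133 bits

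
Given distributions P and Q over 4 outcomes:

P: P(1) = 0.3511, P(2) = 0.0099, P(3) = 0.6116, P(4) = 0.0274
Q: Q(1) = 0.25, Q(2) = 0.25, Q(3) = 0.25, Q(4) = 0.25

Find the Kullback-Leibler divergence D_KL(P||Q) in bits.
0.8279 bits

D_KL(P||Q) = Σ P(x) log₂(P(x)/Q(x))

Computing term by term:
  P(1)·log₂(P(1)/Q(1)) = 0.3511·log₂(0.3511/0.25) = 0.17202
  P(2)·log₂(P(2)/Q(2)) = 0.0099·log₂(0.0099/0.25) = -0.04612
  P(3)·log₂(P(3)/Q(3)) = 0.6116·log₂(0.6116/0.25) = 0.78937
  P(4)·log₂(P(4)/Q(4)) = 0.0274·log₂(0.0274/0.25) = -0.08740

D_KL(P||Q) = 0.17202 - 0.04612 + 0.78937 - 0.08740 = 0.82787 ≈ 0.8279 bits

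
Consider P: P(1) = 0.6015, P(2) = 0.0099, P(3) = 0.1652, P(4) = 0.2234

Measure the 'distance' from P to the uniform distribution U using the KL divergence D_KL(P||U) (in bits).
0.5808 bits

U(i) = 1/4 for all i

D_KL(P||U) = Σ P(x) log₂(P(x) / (1/4))
           = Σ P(x) log₂(P(x)) + log₂(4)
           = log₂(4) - H(P)

H(P) = -Σ P(x) log₂(P(x)):
  -P(1)·log₂(P(1)) = -(0.6015)·log₂(0.6015) = 0.44112
  -P(2)·log₂(P(2)) = -(0.0099)·log₂(0.0099) = 0.06592
  -P(3)·log₂(P(3)) = -(0.1652)·log₂(0.1652) = 0.42914
  -P(4)·log₂(P(4)) = -(0.2234)·log₂(0.2234) = 0.48306
H(P) = 0.44112 + 0.06592 + 0.42914 + 0.48306 = 1.41924 bits

log₂(4) = 2.00000 bits

D_KL(P||U) = 2.00000 - 1.41924 = 0.58076 ≈ 0.5808 bits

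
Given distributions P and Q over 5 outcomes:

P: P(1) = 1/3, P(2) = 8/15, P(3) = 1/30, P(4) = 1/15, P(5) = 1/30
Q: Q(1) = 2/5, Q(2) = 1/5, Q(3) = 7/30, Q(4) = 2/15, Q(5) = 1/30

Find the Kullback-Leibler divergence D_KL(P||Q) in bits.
0.5068 bits

D_KL(P||Q) = Σ P(x) log₂(P(x)/Q(x))

Computing term by term:
  P(1)·log₂(P(1)/Q(1)) = (1/3)·log₂((1/3)/(2/5)) = -0.08768
  P(2)·log₂(P(2)/Q(2)) = (8/15)·log₂((8/15)/(1/5)) = 0.75469
  P(3)·log₂(P(3)/Q(3)) = (1/30)·log₂((1/30)/(7/30)) = -0.09358
  P(4)·log₂(P(4)/Q(4)) = (1/15)·log₂((1/15)/(2/15)) = -0.06667
  P(5)·log₂(P(5)/Q(5)) = (1/30)·log₂((1/30)/(1/30)) = 0.00000

D_KL(P||Q) = -0.08768 + 0.75469 - 0.09358 - 0.06667 + 0.00000 = 0.50676 ≈ 0.5068 bits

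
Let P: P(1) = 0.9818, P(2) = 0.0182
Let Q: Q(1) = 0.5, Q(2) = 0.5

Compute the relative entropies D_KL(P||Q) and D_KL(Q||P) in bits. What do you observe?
D_KL(P||Q) = 0.8688 bits, D_KL(Q||P) = 1.9032 bits. The two directions give different values (D_KL(Q||P) exceeds D_KL(P||Q) by 1.0344 bits): KL divergence is asymmetric.

D_KL(P||Q) = Σ P(x) log₂(P(x)/Q(x))

Computing term by term:
  P(1)·log₂(P(1)/Q(1)) = 0.9818·log₂(0.9818/0.5) = 0.95578
  P(2)·log₂(P(2)/Q(2)) = 0.0182·log₂(0.0182/0.5) = -0.08699

D_KL(P||Q) = 0.95578 - 0.08699 = 0.86879 ≈ 0.8688 bits

D_KL(Q||P) = Σ Q(x) log₂(Q(x)/P(x))

Computing term by term:
  Q(1)·log₂(Q(1)/P(1)) = 0.5·log₂(0.5/0.9818) = -0.48675
  Q(2)·log₂(Q(2)/P(2)) = 0.5·log₂(0.5/0.0182) = 2.38996

D_KL(Q||P) = -0.48675 + 2.38996 = 1.90321 ≈ 1.9032 bits

These are NOT equal (difference: 1.0344 bits). KL divergence is asymmetric: D_KL(P||Q) ≠ D_KL(Q||P) in general.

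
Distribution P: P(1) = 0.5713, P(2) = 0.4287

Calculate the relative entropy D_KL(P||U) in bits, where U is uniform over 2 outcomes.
0.0147 bits

U(i) = 1/2 for all i

D_KL(P||U) = Σ P(x) log₂(P(x) / (1/2))
           = Σ P(x) log₂(P(x)) + log₂(2)
           = log₂(2) - H(P)

H(P) = -Σ P(x) log₂(P(x)):
  -P(1)·log₂(P(1)) = -(0.5713)·log₂(0.5713) = 0.46143
  -P(2)·log₂(P(2)) = -(0.4287)·log₂(0.4287) = 0.52385
H(P) = 0.46143 + 0.52385 = 0.98528 bits

log₂(2) = 1.00000 bits

D_KL(P||U) = 1.00000 - 0.98528 = 0.01472 ≈ 0.0147 bits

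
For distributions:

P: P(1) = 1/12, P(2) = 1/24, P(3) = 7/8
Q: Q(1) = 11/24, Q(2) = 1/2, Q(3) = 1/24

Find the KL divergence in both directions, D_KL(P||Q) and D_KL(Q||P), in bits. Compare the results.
D_KL(P||Q) = 3.4890 bits, D_KL(Q||P) = 2.7367 bits. D_KL(P||Q) is larger than D_KL(Q||P) by 0.7523 bits; the two directions differ.

D_KL(P||Q) = Σ P(x) log₂(P(x)/Q(x))

Computing term by term:
  P(1)·log₂(P(1)/Q(1)) = (1/12)·log₂((1/12)/(11/24)) = -0.20495
  P(2)·log₂(P(2)/Q(2)) = (1/24)·log₂((1/24)/(1/2)) = -0.14937
  P(3)·log₂(P(3)/Q(3)) = (7/8)·log₂((7/8)/(1/24)) = 3.84328

D_KL(P||Q) = -0.20495 - 0.14937 + 3.84328 = 3.48896 ≈ 3.4890 bits

D_KL(Q||P) = Σ Q(x) log₂(Q(x)/P(x))

Computing term by term:
  Q(1)·log₂(Q(1)/P(1)) = (11/24)·log₂((11/24)/(1/12)) = 1.12724
  Q(2)·log₂(Q(2)/P(2)) = (1/2)·log₂((1/2)/(1/24)) = 1.79248
  Q(3)·log₂(Q(3)/P(3)) = (1/24)·log₂((1/24)/(7/8)) = -0.18301

D_KL(Q||P) = 1.12724 + 1.79248 - 0.18301 = 2.73671 ≈ 2.7367 bits

These are NOT equal (difference: 0.7523 bits). KL divergence is asymmetric: D_KL(P||Q) ≠ D_KL(Q||P) in general.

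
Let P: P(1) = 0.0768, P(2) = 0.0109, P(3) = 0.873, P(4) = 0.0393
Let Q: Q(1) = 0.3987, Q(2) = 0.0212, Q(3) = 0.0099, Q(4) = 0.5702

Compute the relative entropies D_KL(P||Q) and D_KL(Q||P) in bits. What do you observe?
D_KL(P||Q) = 5.2971 bits, D_KL(Q||P) = 3.1041 bits. The two directions give different values (D_KL(P||Q) exceeds D_KL(Q||P) by 2.1930 bits): KL divergence is asymmetric.

D_KL(P||Q) = Σ P(x) log₂(P(x)/Q(x))

Computing term by term:
  P(1)·log₂(P(1)/Q(1)) = 0.0768·log₂(0.0768/0.3987) = -0.18249
  P(2)·log₂(P(2)/Q(2)) = 0.0109·log₂(0.0109/0.0212) = -0.01046
  P(3)·log₂(P(3)/Q(3)) = 0.873·log₂(0.873/0.0099) = 5.64168
  P(4)·log₂(P(4)/Q(4)) = 0.0393·log₂(0.0393/0.5702) = -0.15165

D_KL(P||Q) = -0.18249 - 0.01046 + 5.64168 - 0.15165 = 5.29708 ≈ 5.2971 bits

D_KL(Q||P) = Σ Q(x) log₂(Q(x)/P(x))

Computing term by term:
  Q(1)·log₂(Q(1)/P(1)) = 0.3987·log₂(0.3987/0.0768) = 0.94736
  Q(2)·log₂(Q(2)/P(2)) = 0.0212·log₂(0.0212/0.0109) = 0.02035
  Q(3)·log₂(Q(3)/P(3)) = 0.0099·log₂(0.0099/0.873) = -0.06398
  Q(4)·log₂(Q(4)/P(4)) = 0.5702·log₂(0.5702/0.0393) = 2.20033

D_KL(Q||P) = 0.94736 + 0.02035 - 0.06398 + 2.20033 = 3.10406 ≈ 3.1041 bits

These are NOT equal (difference: 2.1930 bits). KL divergence is asymmetric: D_KL(P||Q) ≠ D_KL(Q||P) in general.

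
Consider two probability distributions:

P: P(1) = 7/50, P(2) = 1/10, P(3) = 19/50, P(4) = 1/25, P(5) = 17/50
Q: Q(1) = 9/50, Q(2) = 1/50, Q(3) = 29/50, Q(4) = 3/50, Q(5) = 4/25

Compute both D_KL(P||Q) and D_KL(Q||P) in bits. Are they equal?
D_KL(P||Q) = 0.2960 bits, D_KL(Q||P) = 0.2338 bits. No, they are not equal.

D_KL(P||Q) = Σ P(x) log₂(P(x)/Q(x))

Computing term by term:
  P(1)·log₂(P(1)/Q(1)) = (7/50)·log₂((7/50)/(9/50)) = -0.05076
  P(2)·log₂(P(2)/Q(2)) = (1/10)·log₂((1/10)/(1/50)) = 0.23219
  P(3)·log₂(P(3)/Q(3)) = (19/50)·log₂((19/50)/(29/50)) = -0.23182
  P(4)·log₂(P(4)/Q(4)) = (1/25)·log₂((1/25)/(3/50)) = -0.02340
  P(5)·log₂(P(5)/Q(5)) = (17/50)·log₂((17/50)/(4/25)) = 0.36974

D_KL(P||Q) = -0.05076 + 0.23219 - 0.23182 - 0.02340 + 0.36974 = 0.29595 ≈ 0.2960 bits

D_KL(Q||P) = Σ Q(x) log₂(Q(x)/P(x))

Computing term by term:
  Q(1)·log₂(Q(1)/P(1)) = (9/50)·log₂((9/50)/(7/50)) = 0.06526
  Q(2)·log₂(Q(2)/P(2)) = (1/50)·log₂((1/50)/(1/10)) = -0.04644
  Q(3)·log₂(Q(3)/P(3)) = (29/50)·log₂((29/50)/(19/50)) = 0.35383
  Q(4)·log₂(Q(4)/P(4)) = (3/50)·log₂((3/50)/(1/25)) = 0.03510
  Q(5)·log₂(Q(5)/P(5)) = (4/25)·log₂((4/25)/(17/50)) = -0.17399

D_KL(Q||P) = 0.06526 - 0.04644 + 0.35383 + 0.03510 - 0.17399 = 0.23376 ≈ 0.2338 bits

These are NOT equal (difference: 0.0622 bits). KL divergence is asymmetric: D_KL(P||Q) ≠ D_KL(Q||P) in general.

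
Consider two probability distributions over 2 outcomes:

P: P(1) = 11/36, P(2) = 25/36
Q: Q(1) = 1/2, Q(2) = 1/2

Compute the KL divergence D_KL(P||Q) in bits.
0.1120 bits

D_KL(P||Q) = Σ P(x) log₂(P(x)/Q(x))

Computing term by term:
  P(1)·log₂(P(1)/Q(1)) = (11/36)·log₂((11/36)/(1/2)) = -0.21710
  P(2)·log₂(P(2)/Q(2)) = (25/36)·log₂((25/36)/(1/2)) = 0.32912

D_KL(P||Q) = -0.21710 + 0.32912 = 0.11202 ≈ 0.1120 bits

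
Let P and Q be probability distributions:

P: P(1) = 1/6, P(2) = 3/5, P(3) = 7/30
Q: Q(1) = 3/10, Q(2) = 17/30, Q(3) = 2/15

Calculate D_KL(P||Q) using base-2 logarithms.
0.0965 bits

D_KL(P||Q) = Σ P(x) log₂(P(x)/Q(x))

Computing term by term:
  P(1)·log₂(P(1)/Q(1)) = (1/6)·log₂((1/6)/(3/10)) = -0.14133
  P(2)·log₂(P(2)/Q(2)) = (3/5)·log₂((3/5)/(17/30)) = 0.04948
  P(3)·log₂(P(3)/Q(3)) = (7/30)·log₂((7/30)/(2/15)) = 0.18838

D_KL(P||Q) = -0.14133 + 0.04948 + 0.18838 = 0.09653 ≈ 0.0965 bits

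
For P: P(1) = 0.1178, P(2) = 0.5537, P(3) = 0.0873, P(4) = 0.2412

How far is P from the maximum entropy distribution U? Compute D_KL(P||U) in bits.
0.3623 bits

U(i) = 1/4 for all i

D_KL(P||U) = Σ P(x) log₂(P(x) / (1/4))
           = Σ P(x) log₂(P(x)) + log₂(4)
           = log₂(4) - H(P)

H(P) = -Σ P(x) log₂(P(x)):
  -P(1)·log₂(P(1)) = -(0.1178)·log₂(0.1178) = 0.36348
  -P(2)·log₂(P(2)) = -(0.5537)·log₂(0.5537) = 0.47221
  -P(3)·log₂(P(3)) = -(0.0873)·log₂(0.0873) = 0.30711
  -P(4)·log₂(P(4)) = -(0.2412)·log₂(0.2412) = 0.49487
H(P) = 0.36348 + 0.47221 + 0.30711 + 0.49487 = 1.63767 bits

log₂(4) = 2.00000 bits

D_KL(P||U) = 2.00000 - 1.63767 = 0.36233 ≈ 0.3623 bits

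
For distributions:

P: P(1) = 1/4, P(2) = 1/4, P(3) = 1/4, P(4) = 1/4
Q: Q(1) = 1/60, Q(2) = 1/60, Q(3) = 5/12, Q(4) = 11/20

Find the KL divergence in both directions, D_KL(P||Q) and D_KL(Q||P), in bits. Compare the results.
D_KL(P||Q) = 1.4848 bits, D_KL(Q||P) = 0.8025 bits. D_KL(P||Q) is larger than D_KL(Q||P) by 0.6823 bits; the two directions differ.

D_KL(P||Q) = Σ P(x) log₂(P(x)/Q(x))

Computing term by term:
  P(1)·log₂(P(1)/Q(1)) = (1/4)·log₂((1/4)/(1/60)) = 0.97672
  P(2)·log₂(P(2)/Q(2)) = (1/4)·log₂((1/4)/(1/60)) = 0.97672
  P(3)·log₂(P(3)/Q(3)) = (1/4)·log₂((1/4)/(5/12)) = -0.18424
  P(4)·log₂(P(4)/Q(4)) = (1/4)·log₂((1/4)/(11/20)) = -0.28438

D_KL(P||Q) = 0.97672 + 0.97672 - 0.18424 - 0.28438 = 1.48482 ≈ 1.4848 bits

D_KL(Q||P) = Σ Q(x) log₂(Q(x)/P(x))

Computing term by term:
  Q(1)·log₂(Q(1)/P(1)) = (1/60)·log₂((1/60)/(1/4)) = -0.06511
  Q(2)·log₂(Q(2)/P(2)) = (1/60)·log₂((1/60)/(1/4)) = -0.06511
  Q(3)·log₂(Q(3)/P(3)) = (5/12)·log₂((5/12)/(1/4)) = 0.30707
  Q(4)·log₂(Q(4)/P(4)) = (11/20)·log₂((11/20)/(1/4)) = 0.62563

D_KL(Q||P) = -0.06511 - 0.06511 + 0.30707 + 0.62563 = 0.80248 ≈ 0.8025 bits

These are NOT equal (difference: 0.6823 bits). KL divergence is asymmetric: D_KL(P||Q) ≠ D_KL(Q||P) in general.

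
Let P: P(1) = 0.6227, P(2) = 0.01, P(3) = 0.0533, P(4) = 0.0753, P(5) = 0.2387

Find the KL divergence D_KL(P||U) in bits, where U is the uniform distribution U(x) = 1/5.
0.8302 bits

U(i) = 1/5 for all i

D_KL(P||U) = Σ P(x) log₂(P(x) / (1/5))
           = Σ P(x) log₂(P(x)) + log₂(5)
           = log₂(5) - H(P)

H(P) = -Σ P(x) log₂(P(x)):
  -P(1)·log₂(P(1)) = -(0.6227)·log₂(0.6227) = 0.42555
  -P(2)·log₂(P(2)) = -(0.01)·log₂(0.01) = 0.06644
  -P(3)·log₂(P(3)) = -(0.0533)·log₂(0.0533) = 0.22544
  -P(4)·log₂(P(4)) = -(0.0753)·log₂(0.0753) = 0.28096
  -P(5)·log₂(P(5)) = -(0.2387)·log₂(0.2387) = 0.49333
H(P) = 0.42555 + 0.06644 + 0.22544 + 0.28096 + 0.49333 = 1.49172 bits

log₂(5) = 2.32193 bits

D_KL(P||U) = 2.32193 - 1.49172 = 0.83021 ≈ 0.8302 bits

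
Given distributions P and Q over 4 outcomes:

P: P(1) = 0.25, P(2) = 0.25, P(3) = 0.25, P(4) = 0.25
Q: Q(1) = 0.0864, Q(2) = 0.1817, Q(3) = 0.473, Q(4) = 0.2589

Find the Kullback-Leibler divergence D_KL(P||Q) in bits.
0.2557 bits

D_KL(P||Q) = Σ P(x) log₂(P(x)/Q(x))

Computing term by term:
  P(1)·log₂(P(1)/Q(1)) = 0.25·log₂(0.25/0.0864) = 0.38321
  P(2)·log₂(P(2)/Q(2)) = 0.25·log₂(0.25/0.1817) = 0.11509
  P(3)·log₂(P(3)/Q(3)) = 0.25·log₂(0.25/0.473) = -0.22998
  P(4)·log₂(P(4)/Q(4)) = 0.25·log₂(0.25/0.2589) = -0.01262

D_KL(P||Q) = 0.38321 + 0.11509 - 0.22998 - 0.01262 = 0.25570 ≈ 0.2557 bits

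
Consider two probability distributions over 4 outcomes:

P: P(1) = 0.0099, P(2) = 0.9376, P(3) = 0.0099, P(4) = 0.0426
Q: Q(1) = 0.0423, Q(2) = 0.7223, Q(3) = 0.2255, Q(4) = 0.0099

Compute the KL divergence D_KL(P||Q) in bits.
0.3772 bits

D_KL(P||Q) = Σ P(x) log₂(P(x)/Q(x))

Computing term by term:
  P(1)·log₂(P(1)/Q(1)) = 0.0099·log₂(0.0099/0.0423) = -0.02074
  P(2)·log₂(P(2)/Q(2)) = 0.9376·log₂(0.9376/0.7223) = 0.35289
  P(3)·log₂(P(3)/Q(3)) = 0.0099·log₂(0.0099/0.2255) = -0.04464
  P(4)·log₂(P(4)/Q(4)) = 0.0426·log₂(0.0426/0.0099) = 0.08969

D_KL(P||Q) = -0.02074 + 0.35289 - 0.04464 + 0.08969 = 0.37720 ≈ 0.3772 bits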